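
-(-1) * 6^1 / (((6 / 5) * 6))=5 / 6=0.83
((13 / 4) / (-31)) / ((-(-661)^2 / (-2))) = -13 / 27089102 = -0.00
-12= -12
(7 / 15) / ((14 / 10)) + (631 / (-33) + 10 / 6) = -565 / 33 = -17.12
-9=-9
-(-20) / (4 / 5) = 25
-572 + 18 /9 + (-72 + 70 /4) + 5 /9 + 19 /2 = -5530 /9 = -614.44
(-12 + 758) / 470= 373 / 235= 1.59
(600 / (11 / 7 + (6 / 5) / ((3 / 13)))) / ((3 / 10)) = 70000 / 237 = 295.36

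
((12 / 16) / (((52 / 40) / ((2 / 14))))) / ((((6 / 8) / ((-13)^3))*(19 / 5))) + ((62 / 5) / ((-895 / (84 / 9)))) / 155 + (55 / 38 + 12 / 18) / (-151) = -171336283421 / 2696142750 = -63.55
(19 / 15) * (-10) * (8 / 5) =-304 / 15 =-20.27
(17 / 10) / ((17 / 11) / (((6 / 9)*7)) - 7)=-1309 / 5135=-0.25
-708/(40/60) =-1062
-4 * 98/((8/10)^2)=-1225/2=-612.50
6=6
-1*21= -21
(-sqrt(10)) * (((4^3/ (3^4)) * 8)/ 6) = -256 * sqrt(10)/ 243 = -3.33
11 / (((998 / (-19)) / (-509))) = 106381 / 998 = 106.59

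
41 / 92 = 0.45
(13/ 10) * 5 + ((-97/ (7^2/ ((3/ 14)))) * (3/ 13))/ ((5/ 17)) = 137497/ 22295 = 6.17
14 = 14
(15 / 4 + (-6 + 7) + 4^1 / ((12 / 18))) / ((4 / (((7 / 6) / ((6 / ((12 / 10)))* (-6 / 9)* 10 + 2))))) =-301 / 3008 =-0.10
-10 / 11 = -0.91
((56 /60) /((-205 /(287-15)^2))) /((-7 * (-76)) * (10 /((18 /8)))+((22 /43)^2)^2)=-663958504608 /4660815526475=-0.14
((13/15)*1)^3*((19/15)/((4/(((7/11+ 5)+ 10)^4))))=9133504649152/741200625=12322.58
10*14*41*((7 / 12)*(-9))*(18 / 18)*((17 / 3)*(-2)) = 341530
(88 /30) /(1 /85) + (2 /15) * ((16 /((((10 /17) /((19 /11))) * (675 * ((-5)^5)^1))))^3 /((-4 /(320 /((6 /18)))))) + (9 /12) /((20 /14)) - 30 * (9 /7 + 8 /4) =13229359447610409183675624943 /87445502758026123046875000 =151.29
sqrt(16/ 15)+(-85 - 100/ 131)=-11235/ 131+4*sqrt(15)/ 15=-84.73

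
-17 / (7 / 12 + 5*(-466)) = 204 / 27953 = 0.01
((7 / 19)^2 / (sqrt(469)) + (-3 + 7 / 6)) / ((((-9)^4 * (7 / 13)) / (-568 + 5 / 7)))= 567853 / 1928934 - 143 * sqrt(469) / 3077109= 0.29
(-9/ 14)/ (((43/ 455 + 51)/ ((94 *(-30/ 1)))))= 412425/ 11624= 35.48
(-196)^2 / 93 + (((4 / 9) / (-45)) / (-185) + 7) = 975698449 / 2322675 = 420.08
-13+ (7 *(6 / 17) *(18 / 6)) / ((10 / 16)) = -97 / 85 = -1.14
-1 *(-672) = 672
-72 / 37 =-1.95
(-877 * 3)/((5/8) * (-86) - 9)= 10524/251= 41.93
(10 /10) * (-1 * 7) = -7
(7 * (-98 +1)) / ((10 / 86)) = -29197 / 5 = -5839.40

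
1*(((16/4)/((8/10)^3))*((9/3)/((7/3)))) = 1125/112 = 10.04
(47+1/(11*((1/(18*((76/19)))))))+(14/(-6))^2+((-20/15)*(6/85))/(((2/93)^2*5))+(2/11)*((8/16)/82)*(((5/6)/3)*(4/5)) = 31549843/1725075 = 18.29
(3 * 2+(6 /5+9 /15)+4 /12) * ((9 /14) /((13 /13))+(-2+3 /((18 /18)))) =1403 /105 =13.36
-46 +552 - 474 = 32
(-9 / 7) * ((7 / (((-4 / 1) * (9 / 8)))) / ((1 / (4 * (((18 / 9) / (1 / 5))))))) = 80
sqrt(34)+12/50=6/25+sqrt(34)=6.07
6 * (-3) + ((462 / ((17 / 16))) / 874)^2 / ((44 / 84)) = -967341762 / 55190041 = -17.53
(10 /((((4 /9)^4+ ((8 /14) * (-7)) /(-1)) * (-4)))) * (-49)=321489 /10600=30.33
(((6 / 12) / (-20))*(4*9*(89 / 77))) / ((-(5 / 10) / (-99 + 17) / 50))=-656820 / 77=-8530.13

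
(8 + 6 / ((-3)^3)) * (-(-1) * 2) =140 / 9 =15.56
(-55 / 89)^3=-166375 / 704969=-0.24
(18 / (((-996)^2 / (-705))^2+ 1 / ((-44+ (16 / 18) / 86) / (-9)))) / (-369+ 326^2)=0.00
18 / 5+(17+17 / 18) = 1939 / 90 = 21.54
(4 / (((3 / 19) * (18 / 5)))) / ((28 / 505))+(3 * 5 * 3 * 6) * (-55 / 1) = -5565325 / 378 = -14723.08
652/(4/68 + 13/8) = 387.21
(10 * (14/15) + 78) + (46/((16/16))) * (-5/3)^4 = 35824/81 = 442.27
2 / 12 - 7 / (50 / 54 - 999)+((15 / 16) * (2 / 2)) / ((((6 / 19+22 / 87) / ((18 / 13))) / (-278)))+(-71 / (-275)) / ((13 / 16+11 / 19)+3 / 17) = -93081823168327789 / 146759516732400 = -634.25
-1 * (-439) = 439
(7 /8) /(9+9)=7 /144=0.05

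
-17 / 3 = -5.67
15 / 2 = 7.50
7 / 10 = 0.70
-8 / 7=-1.14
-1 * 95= -95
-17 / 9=-1.89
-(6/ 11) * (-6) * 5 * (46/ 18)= 460/ 11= 41.82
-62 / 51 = -1.22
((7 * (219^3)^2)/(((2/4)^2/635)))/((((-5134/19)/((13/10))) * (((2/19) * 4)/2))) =-460274594668773412437/10268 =-44826119465209720.73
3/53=0.06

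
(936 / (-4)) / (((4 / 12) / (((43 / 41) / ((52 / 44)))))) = -25542 / 41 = -622.98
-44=-44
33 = 33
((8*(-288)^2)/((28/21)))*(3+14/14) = 1990656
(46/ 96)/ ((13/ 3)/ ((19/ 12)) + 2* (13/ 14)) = 3059/ 29328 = 0.10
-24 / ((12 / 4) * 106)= -4 / 53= -0.08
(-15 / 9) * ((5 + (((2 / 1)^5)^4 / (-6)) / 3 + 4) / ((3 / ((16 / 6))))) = 20968280 / 243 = 86289.22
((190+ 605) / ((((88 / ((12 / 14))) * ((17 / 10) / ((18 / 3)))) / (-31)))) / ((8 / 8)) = -847.23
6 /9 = 2 /3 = 0.67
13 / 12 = 1.08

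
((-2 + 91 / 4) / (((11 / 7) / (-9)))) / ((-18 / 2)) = 581 / 44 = 13.20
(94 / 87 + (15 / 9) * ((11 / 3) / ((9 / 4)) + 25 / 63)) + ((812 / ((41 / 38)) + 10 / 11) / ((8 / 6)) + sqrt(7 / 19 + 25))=sqrt(9158) / 19 + 8447755879 / 14831586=574.62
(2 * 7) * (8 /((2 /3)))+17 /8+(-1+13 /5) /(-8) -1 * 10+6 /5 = 1289 /8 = 161.12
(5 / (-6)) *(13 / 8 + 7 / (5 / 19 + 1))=-215 / 36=-5.97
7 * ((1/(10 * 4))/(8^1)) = 7/320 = 0.02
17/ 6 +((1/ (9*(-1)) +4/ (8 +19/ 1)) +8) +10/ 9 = 647/ 54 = 11.98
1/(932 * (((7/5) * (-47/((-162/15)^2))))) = -729/383285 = -0.00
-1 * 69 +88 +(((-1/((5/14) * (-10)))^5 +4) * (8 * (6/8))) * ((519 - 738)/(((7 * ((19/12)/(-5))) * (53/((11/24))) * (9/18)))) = 826436287753/13767578125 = 60.03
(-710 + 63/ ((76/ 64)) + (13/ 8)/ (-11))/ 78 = -8.42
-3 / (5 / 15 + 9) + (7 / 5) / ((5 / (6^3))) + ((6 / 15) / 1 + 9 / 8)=86357 / 1400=61.68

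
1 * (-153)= -153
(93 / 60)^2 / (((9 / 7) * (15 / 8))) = 6727 / 6750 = 1.00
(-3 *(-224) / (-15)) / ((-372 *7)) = 8 / 465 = 0.02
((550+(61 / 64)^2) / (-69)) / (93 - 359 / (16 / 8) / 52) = -29334773 / 329009664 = -0.09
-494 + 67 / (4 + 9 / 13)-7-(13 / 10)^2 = -2979309 / 6100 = -488.41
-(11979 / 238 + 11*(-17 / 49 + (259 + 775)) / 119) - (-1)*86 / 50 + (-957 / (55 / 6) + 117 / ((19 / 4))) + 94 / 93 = -114840081593 / 515168850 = -222.92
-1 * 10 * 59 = -590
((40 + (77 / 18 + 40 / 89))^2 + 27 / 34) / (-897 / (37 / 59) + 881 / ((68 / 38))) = -3230663784059 / 1514228404878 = -2.13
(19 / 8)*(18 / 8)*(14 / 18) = 133 / 32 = 4.16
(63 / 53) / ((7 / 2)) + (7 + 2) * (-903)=-430713 / 53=-8126.66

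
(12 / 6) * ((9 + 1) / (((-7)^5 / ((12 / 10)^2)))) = -144 / 84035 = -0.00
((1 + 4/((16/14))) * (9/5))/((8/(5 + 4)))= 729/80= 9.11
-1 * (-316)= 316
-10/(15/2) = -4/3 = -1.33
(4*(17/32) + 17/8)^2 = 18.06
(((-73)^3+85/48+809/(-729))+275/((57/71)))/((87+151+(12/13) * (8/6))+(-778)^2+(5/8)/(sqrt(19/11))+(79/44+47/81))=-345569950852082403509491/538372940842722220702209+79263083169971415 * sqrt(209)/2273130194669271598520438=-0.64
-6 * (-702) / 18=234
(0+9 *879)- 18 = 7893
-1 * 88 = -88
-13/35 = -0.37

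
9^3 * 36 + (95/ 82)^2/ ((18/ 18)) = 176473681/ 6724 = 26245.34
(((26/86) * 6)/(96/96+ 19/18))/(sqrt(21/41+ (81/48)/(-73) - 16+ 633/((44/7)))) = 5616 * sqrt(59099780993)/14279948905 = 0.10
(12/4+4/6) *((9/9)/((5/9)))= 33/5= 6.60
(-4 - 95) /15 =-33 /5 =-6.60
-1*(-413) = 413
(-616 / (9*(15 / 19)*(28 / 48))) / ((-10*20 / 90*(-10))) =-836 / 125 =-6.69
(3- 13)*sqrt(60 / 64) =-5*sqrt(15) / 2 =-9.68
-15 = -15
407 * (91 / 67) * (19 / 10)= 703703 / 670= 1050.30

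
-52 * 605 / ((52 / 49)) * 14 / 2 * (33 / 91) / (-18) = 326095 / 78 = 4180.71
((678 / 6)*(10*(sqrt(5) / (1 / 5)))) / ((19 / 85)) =480250*sqrt(5) / 19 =56519.56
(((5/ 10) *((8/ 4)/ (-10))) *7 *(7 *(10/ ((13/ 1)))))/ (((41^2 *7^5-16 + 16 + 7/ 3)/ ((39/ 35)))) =-9/ 60541220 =-0.00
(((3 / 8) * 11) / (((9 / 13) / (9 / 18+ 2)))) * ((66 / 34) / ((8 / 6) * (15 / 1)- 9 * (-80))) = 1573 / 40256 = 0.04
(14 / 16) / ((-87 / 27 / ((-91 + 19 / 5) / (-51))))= -2289 / 4930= -0.46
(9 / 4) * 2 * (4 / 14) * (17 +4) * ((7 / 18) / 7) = 3 / 2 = 1.50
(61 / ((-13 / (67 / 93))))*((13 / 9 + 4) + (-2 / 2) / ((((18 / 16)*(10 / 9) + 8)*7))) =-51720985 / 2818179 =-18.35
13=13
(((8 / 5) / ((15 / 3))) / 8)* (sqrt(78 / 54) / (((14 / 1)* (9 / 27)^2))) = 3* sqrt(13) / 350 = 0.03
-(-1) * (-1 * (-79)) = 79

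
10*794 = 7940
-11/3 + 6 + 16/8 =13/3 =4.33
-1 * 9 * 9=-81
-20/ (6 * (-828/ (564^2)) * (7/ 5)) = 914.70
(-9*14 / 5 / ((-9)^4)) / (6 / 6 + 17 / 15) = -0.00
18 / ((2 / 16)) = 144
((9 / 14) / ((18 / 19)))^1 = 19 / 28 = 0.68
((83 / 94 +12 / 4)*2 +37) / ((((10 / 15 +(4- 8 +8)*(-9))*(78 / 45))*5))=-4734 / 32383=-0.15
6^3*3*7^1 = 4536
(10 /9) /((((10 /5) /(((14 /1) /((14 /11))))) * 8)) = 55 /72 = 0.76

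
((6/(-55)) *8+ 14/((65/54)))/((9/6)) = 5128/715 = 7.17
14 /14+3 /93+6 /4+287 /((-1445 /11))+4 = 389491 /89590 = 4.35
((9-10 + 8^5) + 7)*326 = 10684324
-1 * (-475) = 475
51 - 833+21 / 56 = -6253 / 8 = -781.62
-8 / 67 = -0.12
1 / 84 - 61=-5123 / 84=-60.99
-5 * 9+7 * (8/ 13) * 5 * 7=1375/ 13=105.77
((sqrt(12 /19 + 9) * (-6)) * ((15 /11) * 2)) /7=-180 * sqrt(3477) /1463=-7.25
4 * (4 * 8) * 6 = 768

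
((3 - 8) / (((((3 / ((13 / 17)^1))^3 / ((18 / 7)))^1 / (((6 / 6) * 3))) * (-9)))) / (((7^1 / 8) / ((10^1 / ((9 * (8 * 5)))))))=43940 / 19499697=0.00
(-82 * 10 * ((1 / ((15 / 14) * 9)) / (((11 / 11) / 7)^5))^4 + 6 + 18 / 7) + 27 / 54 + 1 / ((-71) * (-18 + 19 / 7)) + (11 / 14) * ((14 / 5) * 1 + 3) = -26733569948612610757413759746 / 3532687617375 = -7567487659290199.53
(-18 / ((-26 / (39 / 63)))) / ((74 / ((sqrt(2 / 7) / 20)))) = 3 * sqrt(14) / 72520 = 0.00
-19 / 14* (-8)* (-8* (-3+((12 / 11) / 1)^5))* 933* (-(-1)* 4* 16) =8506999535616 / 1127357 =7545967.72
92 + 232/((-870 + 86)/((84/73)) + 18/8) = 25756/281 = 91.66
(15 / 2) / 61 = 0.12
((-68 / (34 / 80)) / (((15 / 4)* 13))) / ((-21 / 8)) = 1024 / 819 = 1.25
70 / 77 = 10 / 11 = 0.91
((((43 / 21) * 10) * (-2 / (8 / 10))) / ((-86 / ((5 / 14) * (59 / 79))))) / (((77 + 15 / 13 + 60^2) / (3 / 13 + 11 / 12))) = 1320125 / 26653785984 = 0.00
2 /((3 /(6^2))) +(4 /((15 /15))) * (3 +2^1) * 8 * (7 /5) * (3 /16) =66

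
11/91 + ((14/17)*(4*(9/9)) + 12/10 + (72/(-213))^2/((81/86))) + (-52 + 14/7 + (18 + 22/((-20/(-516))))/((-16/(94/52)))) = -15640946749/140371686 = -111.43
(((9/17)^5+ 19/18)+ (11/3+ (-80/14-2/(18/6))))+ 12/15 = -730941767/894509910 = -0.82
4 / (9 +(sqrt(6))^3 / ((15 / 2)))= 300 / 643 - 80* sqrt(6) / 1929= 0.36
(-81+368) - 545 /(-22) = 6859 /22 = 311.77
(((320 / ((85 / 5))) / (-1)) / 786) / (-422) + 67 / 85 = 5556241 / 7048455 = 0.79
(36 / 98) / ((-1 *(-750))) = 3 / 6125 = 0.00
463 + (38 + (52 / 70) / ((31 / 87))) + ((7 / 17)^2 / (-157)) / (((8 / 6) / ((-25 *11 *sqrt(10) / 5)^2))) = 47121069987 / 98459410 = 478.58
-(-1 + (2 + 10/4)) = -7/2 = -3.50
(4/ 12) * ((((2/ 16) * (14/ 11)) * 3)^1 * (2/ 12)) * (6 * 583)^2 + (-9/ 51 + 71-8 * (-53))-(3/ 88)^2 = 42776953671/ 131648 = 324934.32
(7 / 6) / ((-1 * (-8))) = 7 / 48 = 0.15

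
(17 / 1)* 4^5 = 17408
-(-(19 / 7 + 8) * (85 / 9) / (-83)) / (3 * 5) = -425 / 5229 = -0.08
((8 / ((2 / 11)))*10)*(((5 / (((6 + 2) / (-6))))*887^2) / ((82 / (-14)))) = 9087181950 / 41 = 221638584.15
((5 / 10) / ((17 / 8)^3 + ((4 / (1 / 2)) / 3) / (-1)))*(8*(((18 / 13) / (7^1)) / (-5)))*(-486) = 53747712 / 4842565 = 11.10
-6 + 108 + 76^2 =5878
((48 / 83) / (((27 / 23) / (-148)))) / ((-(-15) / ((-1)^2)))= -54464 / 11205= -4.86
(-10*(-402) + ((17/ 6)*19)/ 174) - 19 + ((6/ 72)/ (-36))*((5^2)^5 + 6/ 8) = -932298971/ 50112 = -18604.31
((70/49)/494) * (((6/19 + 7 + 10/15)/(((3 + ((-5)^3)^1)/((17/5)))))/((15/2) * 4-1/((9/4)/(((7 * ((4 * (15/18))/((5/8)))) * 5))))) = 153/12596012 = 0.00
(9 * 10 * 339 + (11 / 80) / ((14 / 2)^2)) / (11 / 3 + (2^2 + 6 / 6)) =358797633 / 101920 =3520.38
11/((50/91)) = 1001/50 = 20.02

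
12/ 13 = 0.92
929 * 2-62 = 1796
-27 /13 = -2.08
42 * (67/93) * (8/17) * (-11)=-82544/527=-156.63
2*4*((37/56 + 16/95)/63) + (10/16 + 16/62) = 10268933/10389960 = 0.99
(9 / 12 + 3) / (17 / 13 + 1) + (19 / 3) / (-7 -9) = 59 / 48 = 1.23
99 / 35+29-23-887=-30736 / 35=-878.17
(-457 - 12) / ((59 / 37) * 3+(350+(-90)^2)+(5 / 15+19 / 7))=-364413 / 6571735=-0.06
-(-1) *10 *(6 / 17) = 60 / 17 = 3.53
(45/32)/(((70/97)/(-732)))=-159759/112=-1426.42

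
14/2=7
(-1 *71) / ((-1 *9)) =71 / 9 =7.89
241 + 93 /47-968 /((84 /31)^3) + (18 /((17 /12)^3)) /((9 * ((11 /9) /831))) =126573173472013 /188185075848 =672.60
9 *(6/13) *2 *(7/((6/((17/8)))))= 1071/52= 20.60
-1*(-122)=122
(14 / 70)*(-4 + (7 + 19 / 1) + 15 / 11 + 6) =323 / 55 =5.87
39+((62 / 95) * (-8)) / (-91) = 337651 / 8645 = 39.06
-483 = -483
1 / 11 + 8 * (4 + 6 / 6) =441 / 11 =40.09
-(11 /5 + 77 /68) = -1133 /340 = -3.33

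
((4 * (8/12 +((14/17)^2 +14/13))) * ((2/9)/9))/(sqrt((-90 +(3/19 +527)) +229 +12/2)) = 218368 * sqrt(26961)/3886432407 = 0.01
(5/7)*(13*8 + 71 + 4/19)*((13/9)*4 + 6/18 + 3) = 1364890/1197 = 1140.26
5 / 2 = 2.50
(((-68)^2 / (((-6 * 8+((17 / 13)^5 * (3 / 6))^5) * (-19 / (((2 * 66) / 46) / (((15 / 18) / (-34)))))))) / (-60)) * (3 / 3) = 1171505868083550330108823342782870528 / 55368100697570781119413834487996675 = 21.16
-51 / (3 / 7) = -119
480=480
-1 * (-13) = 13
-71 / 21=-3.38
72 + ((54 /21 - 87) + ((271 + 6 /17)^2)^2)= 3169799973587200 /584647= 5421733068.99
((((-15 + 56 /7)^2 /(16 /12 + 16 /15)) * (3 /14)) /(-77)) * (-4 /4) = 5 /88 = 0.06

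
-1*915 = -915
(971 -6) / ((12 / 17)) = 1367.08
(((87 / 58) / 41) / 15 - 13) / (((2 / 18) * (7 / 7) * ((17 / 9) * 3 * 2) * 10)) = -143883 / 139400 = -1.03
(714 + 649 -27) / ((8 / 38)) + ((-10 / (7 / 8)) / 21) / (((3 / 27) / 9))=308794 / 49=6301.92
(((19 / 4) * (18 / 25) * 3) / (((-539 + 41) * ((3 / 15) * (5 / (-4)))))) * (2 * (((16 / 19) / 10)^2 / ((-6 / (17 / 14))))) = -1632 / 6899375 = -0.00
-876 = -876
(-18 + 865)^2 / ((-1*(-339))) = 717409 / 339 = 2116.25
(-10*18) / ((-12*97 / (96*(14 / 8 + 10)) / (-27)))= -456840 / 97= -4709.69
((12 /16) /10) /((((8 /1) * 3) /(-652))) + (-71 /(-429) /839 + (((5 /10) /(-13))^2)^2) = -64441316473 /31630736280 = -2.04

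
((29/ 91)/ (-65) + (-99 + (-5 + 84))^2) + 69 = 2774106/ 5915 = 469.00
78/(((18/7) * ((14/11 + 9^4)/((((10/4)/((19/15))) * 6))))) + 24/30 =1172287/1371515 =0.85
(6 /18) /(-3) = -1 /9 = -0.11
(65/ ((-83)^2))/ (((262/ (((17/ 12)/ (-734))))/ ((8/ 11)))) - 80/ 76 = -437187258955/ 415327876062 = -1.05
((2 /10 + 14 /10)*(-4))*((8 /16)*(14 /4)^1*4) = -224 /5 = -44.80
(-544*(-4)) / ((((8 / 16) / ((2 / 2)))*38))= 2176 / 19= 114.53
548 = 548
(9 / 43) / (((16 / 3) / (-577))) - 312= -230235 / 688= -334.64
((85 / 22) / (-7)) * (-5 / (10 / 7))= 85 / 44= 1.93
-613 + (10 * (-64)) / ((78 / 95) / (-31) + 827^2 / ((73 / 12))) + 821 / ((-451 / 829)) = -11566267760192176 / 5450345184933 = -2122.12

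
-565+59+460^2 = 211094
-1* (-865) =865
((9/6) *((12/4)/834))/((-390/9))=-9/72280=-0.00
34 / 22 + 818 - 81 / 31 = 278574 / 341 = 816.93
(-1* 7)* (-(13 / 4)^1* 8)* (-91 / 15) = -16562 / 15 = -1104.13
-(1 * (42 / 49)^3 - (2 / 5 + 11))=18471 / 1715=10.77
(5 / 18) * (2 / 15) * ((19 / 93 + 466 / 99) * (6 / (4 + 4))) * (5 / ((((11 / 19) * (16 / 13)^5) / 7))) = 3721672093685 / 1274359578624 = 2.92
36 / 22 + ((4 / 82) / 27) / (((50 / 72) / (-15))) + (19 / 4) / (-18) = 216499 / 162360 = 1.33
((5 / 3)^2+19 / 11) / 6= 223 / 297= 0.75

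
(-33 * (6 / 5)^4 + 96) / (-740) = -4308 / 115625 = -0.04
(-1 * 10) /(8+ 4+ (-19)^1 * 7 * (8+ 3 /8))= 16 /1763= 0.01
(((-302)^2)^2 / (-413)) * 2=-16636339232 / 413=-40281693.06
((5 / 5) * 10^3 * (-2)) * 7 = -14000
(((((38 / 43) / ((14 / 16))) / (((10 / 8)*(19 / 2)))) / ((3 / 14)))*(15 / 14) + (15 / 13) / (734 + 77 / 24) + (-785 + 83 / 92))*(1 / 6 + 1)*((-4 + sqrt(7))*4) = 9983042748058 / 682436703-4991521374029*sqrt(7) / 1364873406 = 4952.67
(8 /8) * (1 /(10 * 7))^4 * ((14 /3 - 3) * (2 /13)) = 1 /93639000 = 0.00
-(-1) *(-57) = -57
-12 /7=-1.71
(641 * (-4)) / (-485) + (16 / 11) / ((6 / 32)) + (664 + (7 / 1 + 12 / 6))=10980137 / 16005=686.04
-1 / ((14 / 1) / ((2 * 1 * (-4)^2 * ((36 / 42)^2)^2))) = -20736 / 16807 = -1.23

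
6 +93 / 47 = 375 / 47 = 7.98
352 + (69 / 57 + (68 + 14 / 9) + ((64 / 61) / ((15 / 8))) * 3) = 22136917 / 52155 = 424.44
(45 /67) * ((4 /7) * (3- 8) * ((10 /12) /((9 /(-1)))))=0.18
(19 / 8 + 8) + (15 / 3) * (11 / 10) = 127 / 8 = 15.88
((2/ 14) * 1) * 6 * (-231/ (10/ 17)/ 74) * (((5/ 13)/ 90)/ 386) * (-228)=0.01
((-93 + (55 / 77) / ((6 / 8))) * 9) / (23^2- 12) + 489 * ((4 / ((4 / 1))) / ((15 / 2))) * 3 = 3510387 / 18095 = 194.00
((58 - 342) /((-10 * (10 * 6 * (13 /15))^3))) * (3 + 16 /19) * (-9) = -46647 /6678880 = -0.01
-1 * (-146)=146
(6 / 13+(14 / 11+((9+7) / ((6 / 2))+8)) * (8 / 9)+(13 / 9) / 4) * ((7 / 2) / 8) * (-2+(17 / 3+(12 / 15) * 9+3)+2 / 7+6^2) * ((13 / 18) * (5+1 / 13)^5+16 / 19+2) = 13758975765700993 / 18624056880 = 738774.36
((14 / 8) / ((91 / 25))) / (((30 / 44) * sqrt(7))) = 55 * sqrt(7) / 546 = 0.27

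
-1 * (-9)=9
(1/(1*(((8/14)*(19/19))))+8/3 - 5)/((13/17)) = -119/156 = -0.76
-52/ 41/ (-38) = 26/ 779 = 0.03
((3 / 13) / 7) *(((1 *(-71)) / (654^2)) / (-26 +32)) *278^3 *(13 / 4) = -190678949 / 2994012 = -63.69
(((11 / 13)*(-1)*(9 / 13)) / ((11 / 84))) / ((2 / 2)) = -756 / 169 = -4.47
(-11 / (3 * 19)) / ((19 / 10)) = -0.10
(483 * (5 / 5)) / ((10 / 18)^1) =869.40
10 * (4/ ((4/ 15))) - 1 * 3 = 147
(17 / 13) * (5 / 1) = 85 / 13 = 6.54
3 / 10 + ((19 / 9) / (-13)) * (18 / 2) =-151 / 130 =-1.16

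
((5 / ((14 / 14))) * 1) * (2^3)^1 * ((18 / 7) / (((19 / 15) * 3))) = 3600 / 133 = 27.07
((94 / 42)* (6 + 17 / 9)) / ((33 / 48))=53392 / 2079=25.68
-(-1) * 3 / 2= 3 / 2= 1.50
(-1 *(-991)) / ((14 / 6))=2973 / 7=424.71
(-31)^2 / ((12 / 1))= 961 / 12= 80.08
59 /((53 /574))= 33866 /53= 638.98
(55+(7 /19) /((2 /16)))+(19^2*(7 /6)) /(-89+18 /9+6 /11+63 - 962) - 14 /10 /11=780159803 /13593360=57.39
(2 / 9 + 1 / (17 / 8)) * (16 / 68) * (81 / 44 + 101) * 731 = 12254.87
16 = 16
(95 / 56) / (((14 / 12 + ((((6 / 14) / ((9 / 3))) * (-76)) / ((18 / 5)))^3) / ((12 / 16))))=-10180485 / 210152912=-0.05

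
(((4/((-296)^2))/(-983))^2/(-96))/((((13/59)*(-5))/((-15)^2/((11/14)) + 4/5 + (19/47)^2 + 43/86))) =4126406723/702953969939558674022400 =0.00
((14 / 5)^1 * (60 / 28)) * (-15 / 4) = -45 / 2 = -22.50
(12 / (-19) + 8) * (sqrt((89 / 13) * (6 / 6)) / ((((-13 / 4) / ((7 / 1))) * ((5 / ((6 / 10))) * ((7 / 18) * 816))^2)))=-81 * sqrt(1157) / 463989500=-0.00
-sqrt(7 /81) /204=-sqrt(7) /1836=-0.00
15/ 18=5/ 6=0.83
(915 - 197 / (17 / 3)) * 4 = 3520.94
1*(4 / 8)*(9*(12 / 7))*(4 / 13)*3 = 7.12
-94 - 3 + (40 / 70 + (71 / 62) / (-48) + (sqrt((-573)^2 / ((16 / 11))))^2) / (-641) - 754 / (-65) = -29213560949 / 66766560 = -437.55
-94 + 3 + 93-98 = -96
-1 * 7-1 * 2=-9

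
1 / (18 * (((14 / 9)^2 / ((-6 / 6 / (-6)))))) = 3 / 784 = 0.00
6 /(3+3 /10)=20 /11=1.82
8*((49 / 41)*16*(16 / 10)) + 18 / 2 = 52021 / 205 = 253.76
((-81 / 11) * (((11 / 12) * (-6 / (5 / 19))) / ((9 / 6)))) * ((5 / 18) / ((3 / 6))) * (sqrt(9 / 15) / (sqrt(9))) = 19 * sqrt(15) / 5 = 14.72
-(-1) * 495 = 495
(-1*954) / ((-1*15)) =318 / 5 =63.60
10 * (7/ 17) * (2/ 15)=0.55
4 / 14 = 2 / 7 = 0.29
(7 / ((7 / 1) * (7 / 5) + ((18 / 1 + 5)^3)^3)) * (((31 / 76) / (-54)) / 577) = -1085 / 21325719557944410912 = -0.00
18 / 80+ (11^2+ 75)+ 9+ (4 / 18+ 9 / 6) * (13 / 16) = 297539 / 1440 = 206.62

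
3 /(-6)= -1 /2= -0.50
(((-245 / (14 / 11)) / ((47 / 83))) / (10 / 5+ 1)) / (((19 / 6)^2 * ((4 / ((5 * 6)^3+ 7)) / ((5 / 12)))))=-4315043425 / 135736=-31789.97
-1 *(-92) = 92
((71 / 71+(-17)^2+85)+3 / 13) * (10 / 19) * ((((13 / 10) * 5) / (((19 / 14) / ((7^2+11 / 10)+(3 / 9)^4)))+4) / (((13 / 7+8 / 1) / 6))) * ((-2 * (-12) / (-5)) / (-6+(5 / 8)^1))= 1823713760512 / 69620655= 26195.01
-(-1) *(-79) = -79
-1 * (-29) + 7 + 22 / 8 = 155 / 4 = 38.75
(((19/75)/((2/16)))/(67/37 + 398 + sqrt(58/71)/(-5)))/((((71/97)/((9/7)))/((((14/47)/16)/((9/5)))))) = 2523067 * sqrt(4118)/3888554986233303 + 1681249105/18256126695931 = 0.00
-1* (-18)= 18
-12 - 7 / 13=-163 / 13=-12.54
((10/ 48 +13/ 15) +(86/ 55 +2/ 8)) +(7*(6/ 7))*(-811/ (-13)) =2157563/ 5720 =377.20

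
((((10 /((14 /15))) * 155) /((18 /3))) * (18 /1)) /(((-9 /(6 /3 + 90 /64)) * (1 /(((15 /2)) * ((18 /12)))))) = -19006875 /896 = -21213.03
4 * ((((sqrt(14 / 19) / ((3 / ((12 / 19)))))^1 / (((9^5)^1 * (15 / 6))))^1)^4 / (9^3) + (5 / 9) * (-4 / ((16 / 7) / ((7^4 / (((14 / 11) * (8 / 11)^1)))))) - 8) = -42194890843019001235543122696686302901 / 4169647320875353279114453184490000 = -10119.53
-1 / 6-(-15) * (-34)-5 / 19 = -58189 / 114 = -510.43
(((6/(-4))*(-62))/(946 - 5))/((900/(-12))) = -0.00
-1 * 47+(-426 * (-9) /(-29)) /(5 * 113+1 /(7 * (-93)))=-251913208 /5333303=-47.23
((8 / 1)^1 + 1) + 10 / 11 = 109 / 11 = 9.91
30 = 30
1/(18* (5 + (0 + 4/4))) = 1/108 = 0.01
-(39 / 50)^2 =-1521 / 2500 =-0.61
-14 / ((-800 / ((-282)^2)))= 139167 / 100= 1391.67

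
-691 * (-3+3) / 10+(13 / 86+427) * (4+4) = 146940 / 43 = 3417.21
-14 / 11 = -1.27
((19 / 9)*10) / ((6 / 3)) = 95 / 9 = 10.56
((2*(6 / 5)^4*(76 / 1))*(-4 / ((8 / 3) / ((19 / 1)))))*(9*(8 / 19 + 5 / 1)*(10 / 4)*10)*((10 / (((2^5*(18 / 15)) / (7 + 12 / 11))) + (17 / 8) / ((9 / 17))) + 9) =-45560639106 / 275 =-165675051.29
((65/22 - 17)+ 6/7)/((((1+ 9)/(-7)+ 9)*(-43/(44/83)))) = 4062/189157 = 0.02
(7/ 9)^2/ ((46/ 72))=0.95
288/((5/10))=576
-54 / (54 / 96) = -96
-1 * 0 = 0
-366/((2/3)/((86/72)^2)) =-112789/144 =-783.26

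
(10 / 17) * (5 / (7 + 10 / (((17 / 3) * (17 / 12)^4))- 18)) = -4176050 / 14996347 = -0.28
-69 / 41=-1.68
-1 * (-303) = 303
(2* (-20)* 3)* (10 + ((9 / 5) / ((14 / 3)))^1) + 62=-8290 / 7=-1184.29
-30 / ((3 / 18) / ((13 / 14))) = -1170 / 7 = -167.14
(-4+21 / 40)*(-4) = 139 / 10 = 13.90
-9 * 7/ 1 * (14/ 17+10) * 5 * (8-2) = -347760/ 17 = -20456.47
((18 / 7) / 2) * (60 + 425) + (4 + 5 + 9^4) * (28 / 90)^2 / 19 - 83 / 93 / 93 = 3778968712 / 5751585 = 657.03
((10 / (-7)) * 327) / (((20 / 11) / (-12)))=21582 / 7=3083.14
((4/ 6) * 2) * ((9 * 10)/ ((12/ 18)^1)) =180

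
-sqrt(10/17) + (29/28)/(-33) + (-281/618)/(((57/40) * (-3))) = 1220183/16274412 -sqrt(170)/17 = -0.69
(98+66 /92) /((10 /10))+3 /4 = 9151 /92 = 99.47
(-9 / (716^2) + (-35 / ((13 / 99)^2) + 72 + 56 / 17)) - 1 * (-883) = -1578168458753 / 1472860688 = -1071.50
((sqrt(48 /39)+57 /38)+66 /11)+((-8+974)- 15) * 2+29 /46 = 4 * sqrt(13) /13+43933 /23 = 1911.24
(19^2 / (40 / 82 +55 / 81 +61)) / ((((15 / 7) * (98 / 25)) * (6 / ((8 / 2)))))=666045 / 1445192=0.46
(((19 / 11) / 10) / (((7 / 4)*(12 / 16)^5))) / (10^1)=19456 / 467775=0.04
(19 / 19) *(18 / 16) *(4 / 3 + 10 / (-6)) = -3 / 8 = -0.38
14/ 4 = 7/ 2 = 3.50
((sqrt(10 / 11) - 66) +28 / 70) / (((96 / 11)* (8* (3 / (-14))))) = 3157 / 720 - 7* sqrt(110) / 1152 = 4.32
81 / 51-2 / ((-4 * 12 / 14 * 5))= 1739 / 1020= 1.70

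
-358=-358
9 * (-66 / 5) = -594 / 5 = -118.80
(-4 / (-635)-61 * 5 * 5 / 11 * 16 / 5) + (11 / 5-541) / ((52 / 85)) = -240517171 / 181610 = -1324.36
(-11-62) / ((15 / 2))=-146 / 15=-9.73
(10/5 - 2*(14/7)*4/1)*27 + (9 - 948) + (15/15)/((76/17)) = -100075/76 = -1316.78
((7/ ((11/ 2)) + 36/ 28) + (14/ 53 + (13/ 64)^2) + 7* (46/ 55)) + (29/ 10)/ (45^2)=1475807060677/ 169247232000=8.72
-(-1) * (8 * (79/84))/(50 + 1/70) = 1580/10503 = 0.15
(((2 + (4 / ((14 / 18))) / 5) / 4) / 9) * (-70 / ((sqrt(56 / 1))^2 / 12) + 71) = 212 / 45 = 4.71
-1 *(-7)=7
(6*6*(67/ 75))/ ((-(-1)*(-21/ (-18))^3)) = 173664/ 8575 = 20.25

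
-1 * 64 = -64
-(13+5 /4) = -57 /4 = -14.25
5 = 5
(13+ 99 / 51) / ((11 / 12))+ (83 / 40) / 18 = 2210081 / 134640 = 16.41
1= 1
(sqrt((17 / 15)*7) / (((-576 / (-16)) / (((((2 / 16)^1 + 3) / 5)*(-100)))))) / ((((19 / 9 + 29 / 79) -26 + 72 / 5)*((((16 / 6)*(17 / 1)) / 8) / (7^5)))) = 165969125*sqrt(1785) / 4410208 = 1589.96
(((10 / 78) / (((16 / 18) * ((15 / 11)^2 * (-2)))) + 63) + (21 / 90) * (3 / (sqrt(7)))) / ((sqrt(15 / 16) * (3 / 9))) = sqrt(15) * (312 * sqrt(7) + 196439) / 3900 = 195.90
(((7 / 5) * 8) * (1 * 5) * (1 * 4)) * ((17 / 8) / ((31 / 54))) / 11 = 25704 / 341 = 75.38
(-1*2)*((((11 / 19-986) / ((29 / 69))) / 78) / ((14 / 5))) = 2153145 / 100282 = 21.47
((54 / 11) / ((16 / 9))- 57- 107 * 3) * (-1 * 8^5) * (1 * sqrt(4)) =270508032 / 11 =24591639.27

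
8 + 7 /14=17 /2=8.50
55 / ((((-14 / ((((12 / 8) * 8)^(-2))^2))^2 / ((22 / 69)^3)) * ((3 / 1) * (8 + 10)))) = 73205 / 186877529772982272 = 0.00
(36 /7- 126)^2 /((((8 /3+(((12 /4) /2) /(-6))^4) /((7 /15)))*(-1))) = -183223296 /71785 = -2552.39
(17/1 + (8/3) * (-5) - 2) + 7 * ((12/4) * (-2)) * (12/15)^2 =-1891/75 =-25.21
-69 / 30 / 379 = -23 / 3790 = -0.01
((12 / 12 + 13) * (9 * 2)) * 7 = 1764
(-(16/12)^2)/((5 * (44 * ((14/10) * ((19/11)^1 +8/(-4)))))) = 4/189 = 0.02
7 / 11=0.64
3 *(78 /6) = 39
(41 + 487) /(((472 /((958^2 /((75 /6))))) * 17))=121144848 /25075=4831.30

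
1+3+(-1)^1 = 3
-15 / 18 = -5 / 6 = -0.83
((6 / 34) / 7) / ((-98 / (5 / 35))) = -3 / 81634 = -0.00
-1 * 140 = -140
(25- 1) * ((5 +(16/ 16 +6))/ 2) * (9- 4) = 720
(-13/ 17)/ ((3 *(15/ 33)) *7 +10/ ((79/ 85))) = -11297/ 299965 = -0.04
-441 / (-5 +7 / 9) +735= 31899 / 38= 839.45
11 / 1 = 11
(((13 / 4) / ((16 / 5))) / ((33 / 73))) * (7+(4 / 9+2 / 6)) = 166075 / 9504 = 17.47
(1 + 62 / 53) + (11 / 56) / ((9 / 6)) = 10243 / 4452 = 2.30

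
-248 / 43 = -5.77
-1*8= -8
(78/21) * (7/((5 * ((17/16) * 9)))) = 416/765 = 0.54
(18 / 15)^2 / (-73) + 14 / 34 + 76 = 2370063 / 31025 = 76.39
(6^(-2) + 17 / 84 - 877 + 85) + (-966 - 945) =-2702.77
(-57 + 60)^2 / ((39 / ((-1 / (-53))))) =3 / 689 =0.00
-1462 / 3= -487.33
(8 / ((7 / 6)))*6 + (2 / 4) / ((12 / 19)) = 7045 / 168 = 41.93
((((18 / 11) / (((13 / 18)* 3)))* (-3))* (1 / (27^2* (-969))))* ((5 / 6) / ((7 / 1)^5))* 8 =80 / 62880180363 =0.00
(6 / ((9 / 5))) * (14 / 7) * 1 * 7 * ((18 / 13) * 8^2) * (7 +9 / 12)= 416640 / 13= 32049.23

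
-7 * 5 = -35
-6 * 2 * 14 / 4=-42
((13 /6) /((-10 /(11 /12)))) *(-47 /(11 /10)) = 8.49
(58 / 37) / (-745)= -58 / 27565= -0.00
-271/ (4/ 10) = -1355/ 2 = -677.50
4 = 4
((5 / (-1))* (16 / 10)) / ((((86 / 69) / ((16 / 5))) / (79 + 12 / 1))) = -401856 / 215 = -1869.10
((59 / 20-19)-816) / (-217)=16641 / 4340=3.83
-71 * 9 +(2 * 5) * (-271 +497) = 1621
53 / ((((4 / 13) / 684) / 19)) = 2238561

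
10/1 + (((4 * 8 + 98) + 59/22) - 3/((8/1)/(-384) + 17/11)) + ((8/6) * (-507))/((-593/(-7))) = 1393980151/10502030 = 132.73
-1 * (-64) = 64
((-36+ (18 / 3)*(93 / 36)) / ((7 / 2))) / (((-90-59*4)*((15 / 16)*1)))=328 / 17115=0.02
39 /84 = 13 /28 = 0.46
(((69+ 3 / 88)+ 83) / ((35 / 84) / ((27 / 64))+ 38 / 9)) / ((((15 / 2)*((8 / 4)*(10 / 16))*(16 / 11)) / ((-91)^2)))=2991370473 / 168800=17721.39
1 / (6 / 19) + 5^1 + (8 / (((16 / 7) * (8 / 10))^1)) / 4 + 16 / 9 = 3179 / 288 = 11.04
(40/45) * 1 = 8/9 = 0.89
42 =42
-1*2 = -2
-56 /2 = -28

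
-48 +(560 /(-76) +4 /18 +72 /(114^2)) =-179152 /3249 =-55.14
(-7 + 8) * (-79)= -79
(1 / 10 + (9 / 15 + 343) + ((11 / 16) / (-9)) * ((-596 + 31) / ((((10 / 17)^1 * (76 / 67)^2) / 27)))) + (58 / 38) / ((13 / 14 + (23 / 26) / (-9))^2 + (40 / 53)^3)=608357490003412781 / 322790110374400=1884.68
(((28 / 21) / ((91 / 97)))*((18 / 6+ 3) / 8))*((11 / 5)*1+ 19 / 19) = 1552 / 455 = 3.41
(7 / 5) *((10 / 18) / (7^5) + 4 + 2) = 907583 / 108045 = 8.40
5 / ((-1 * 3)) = -5 / 3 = -1.67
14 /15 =0.93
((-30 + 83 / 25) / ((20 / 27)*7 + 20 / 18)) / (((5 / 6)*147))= -18009 / 520625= -0.03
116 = 116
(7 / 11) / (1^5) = 0.64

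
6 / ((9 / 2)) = 4 / 3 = 1.33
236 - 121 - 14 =101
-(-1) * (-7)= -7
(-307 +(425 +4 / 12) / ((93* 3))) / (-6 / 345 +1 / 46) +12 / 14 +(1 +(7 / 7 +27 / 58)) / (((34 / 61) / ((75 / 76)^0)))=-811712058919 / 11553948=-70254.09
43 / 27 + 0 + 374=10141 / 27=375.59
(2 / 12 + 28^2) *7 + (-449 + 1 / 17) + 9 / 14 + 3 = 5043.87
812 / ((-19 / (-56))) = 45472 / 19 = 2393.26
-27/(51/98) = -882/17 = -51.88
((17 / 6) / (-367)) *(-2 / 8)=17 / 8808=0.00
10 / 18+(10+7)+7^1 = 24.56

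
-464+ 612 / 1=148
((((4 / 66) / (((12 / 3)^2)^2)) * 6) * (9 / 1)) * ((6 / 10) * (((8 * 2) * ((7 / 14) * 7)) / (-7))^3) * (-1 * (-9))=-1944 / 55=-35.35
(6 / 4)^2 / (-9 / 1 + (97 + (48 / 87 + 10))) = 261 / 11432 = 0.02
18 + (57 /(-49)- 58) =-2017 /49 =-41.16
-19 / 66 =-0.29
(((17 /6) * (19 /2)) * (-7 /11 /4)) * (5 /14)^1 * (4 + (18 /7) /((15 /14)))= -323 /33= -9.79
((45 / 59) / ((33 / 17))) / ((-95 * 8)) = -51 / 98648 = -0.00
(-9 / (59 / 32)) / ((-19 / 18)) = 5184 / 1121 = 4.62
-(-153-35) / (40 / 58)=1363 / 5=272.60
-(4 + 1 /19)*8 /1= -616 /19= -32.42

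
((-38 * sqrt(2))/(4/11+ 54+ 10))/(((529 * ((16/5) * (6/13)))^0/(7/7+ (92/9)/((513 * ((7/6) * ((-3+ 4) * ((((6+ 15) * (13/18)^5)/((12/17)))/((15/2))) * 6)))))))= -64877076781 * sqrt(2)/109487622426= -0.84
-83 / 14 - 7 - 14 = -377 / 14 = -26.93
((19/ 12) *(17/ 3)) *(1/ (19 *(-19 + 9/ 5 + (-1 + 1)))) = -85/ 3096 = -0.03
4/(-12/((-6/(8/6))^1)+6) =6/13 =0.46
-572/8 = -143/2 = -71.50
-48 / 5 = -9.60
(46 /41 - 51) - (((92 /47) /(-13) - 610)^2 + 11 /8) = -45592152534243 /122449288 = -372334.97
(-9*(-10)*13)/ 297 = 130/ 33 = 3.94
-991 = -991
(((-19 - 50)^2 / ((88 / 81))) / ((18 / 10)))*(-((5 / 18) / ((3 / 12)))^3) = -330625 / 99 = -3339.65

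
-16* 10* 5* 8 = -6400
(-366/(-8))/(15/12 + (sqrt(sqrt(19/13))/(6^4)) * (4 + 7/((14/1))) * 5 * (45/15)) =-2529792 * 13^(3/4) * 19^(1/4)/21565345 - 4392 * 13^(1/4) * 19^(3/4)/21565345 + 105408 * sqrt(247)/21565345 + 789295104/21565345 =35.00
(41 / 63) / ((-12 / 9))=-41 / 84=-0.49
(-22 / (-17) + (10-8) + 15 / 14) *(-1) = -1039 / 238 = -4.37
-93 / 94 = -0.99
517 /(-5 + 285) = 517 /280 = 1.85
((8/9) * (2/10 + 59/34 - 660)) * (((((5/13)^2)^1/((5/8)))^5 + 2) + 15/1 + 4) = -12284.31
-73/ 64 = -1.14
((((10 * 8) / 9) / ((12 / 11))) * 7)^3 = 3652264000 / 19683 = 185554.23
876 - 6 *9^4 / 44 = -411 / 22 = -18.68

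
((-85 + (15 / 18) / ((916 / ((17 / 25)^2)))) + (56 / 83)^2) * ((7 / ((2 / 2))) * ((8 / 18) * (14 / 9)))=-19606209871871 / 47919022875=-409.15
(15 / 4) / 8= 15 / 32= 0.47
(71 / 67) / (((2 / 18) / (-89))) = -56871 / 67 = -848.82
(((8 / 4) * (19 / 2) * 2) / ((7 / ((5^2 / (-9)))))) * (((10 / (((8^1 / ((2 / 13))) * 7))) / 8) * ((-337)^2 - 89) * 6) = -67378750 / 1911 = -35258.37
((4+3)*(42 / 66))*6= 294 / 11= 26.73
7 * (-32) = -224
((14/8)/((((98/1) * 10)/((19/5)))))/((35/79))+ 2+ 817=80263501/98000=819.02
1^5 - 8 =-7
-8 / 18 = -4 / 9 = -0.44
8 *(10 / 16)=5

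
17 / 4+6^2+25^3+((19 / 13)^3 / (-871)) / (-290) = 17386554889733 / 1109880460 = 15665.25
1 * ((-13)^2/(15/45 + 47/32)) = 16224/173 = 93.78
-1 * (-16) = 16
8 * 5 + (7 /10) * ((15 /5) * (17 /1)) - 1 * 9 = 667 /10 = 66.70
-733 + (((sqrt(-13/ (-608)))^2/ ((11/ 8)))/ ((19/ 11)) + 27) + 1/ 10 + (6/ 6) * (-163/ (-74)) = -187983291/ 267140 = -703.69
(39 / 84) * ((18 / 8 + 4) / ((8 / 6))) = 975 / 448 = 2.18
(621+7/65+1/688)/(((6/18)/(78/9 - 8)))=27776001/22360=1242.22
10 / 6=5 / 3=1.67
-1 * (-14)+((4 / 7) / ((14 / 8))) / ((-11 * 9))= 67898 / 4851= 14.00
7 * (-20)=-140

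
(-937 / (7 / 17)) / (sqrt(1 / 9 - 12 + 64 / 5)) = -47787 *sqrt(205) / 287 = -2383.99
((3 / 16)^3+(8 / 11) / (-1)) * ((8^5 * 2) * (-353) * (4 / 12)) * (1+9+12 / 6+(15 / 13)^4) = 24046727396752 / 314171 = 76540251.64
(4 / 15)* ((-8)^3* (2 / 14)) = -2048 / 105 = -19.50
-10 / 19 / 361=-0.00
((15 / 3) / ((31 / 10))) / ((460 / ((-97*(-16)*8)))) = 31040 / 713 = 43.53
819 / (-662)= -819 / 662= -1.24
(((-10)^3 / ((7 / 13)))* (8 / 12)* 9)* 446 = -34788000 / 7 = -4969714.29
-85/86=-0.99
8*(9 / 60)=6 / 5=1.20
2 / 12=1 / 6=0.17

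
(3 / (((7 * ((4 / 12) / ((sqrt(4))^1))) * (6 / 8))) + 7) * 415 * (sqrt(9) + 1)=121180 / 7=17311.43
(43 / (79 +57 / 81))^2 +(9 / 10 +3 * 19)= 1347444213 / 23155520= 58.19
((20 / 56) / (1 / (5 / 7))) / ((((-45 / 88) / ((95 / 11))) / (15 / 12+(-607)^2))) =-33335975 / 21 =-1587427.38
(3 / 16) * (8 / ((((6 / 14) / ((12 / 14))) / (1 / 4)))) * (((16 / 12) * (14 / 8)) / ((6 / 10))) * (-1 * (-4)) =35 / 3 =11.67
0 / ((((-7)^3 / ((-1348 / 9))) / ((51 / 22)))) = 0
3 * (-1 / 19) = -3 / 19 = -0.16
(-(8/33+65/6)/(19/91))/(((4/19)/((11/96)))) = -28.87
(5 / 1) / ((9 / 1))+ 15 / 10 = 37 / 18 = 2.06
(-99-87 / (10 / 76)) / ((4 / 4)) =-3801 / 5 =-760.20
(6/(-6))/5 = -1/5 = -0.20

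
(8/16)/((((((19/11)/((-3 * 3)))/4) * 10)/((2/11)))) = -18/95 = -0.19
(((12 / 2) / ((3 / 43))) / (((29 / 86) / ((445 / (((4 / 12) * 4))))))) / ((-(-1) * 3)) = 822805 / 29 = 28372.59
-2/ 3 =-0.67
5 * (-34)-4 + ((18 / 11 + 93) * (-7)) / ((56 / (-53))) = 39861 / 88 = 452.97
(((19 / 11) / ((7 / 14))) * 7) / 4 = 133 / 22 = 6.05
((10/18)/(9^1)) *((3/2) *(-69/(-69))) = 5/54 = 0.09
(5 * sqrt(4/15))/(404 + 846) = sqrt(15)/1875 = 0.00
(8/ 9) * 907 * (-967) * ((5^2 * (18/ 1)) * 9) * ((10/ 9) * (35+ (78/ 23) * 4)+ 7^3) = -28827854719600/ 23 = -1253384987808.70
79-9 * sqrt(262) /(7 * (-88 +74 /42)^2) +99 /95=7604 /95-567 * sqrt(262) /3279721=80.04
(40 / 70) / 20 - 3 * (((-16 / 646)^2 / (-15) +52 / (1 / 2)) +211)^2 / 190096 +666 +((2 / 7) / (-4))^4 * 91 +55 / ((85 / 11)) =4468357824850014969829 / 6653474002940865450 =671.58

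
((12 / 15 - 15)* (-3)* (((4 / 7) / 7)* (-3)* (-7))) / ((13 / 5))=2556 / 91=28.09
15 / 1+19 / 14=229 / 14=16.36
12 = 12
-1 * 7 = -7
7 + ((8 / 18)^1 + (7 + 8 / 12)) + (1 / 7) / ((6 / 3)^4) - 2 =13225 / 1008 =13.12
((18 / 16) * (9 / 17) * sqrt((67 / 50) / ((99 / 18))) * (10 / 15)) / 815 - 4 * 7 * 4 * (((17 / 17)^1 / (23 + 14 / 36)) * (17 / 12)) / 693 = -136 / 13893 + 27 * sqrt(737) / 3048100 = -0.01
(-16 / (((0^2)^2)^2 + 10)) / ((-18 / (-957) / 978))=-415976 / 5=-83195.20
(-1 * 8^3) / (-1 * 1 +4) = -512 / 3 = -170.67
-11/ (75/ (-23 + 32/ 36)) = 2189/ 675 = 3.24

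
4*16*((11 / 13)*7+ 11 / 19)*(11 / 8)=141328 / 247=572.18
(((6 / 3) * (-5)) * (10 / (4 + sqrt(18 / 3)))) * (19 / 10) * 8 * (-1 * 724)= 440192 - 110048 * sqrt(6)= 170630.55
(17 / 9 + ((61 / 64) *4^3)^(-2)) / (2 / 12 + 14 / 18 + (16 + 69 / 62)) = 980623 / 9373199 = 0.10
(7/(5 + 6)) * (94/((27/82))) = 53956/297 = 181.67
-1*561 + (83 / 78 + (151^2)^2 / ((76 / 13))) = 263580340057 / 2964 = 88927240.24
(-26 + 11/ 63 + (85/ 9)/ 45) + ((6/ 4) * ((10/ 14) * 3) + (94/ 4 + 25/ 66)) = 2633/ 1782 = 1.48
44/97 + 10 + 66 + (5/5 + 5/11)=83128/1067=77.91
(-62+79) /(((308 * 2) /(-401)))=-6817 /616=-11.07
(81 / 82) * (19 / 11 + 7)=3888 / 451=8.62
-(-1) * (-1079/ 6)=-1079/ 6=-179.83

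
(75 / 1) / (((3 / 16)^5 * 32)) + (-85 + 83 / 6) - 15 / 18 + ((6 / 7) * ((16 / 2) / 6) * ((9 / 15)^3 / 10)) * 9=3558563732 / 354375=10041.80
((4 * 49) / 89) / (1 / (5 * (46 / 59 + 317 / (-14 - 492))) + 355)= 640220 / 103582383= 0.01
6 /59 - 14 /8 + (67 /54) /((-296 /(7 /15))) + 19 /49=-875101259 /693146160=-1.26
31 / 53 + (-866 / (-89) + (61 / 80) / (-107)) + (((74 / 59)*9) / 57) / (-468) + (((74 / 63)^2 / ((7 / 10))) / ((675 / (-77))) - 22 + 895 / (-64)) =-25.90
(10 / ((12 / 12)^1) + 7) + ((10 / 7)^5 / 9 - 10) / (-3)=9127043 / 453789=20.11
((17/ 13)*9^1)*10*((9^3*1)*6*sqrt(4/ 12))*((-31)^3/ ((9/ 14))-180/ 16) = -103401057465*sqrt(3)/ 13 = -13776606545.06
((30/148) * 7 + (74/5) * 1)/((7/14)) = 6001/185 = 32.44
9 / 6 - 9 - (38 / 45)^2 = -33263 / 4050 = -8.21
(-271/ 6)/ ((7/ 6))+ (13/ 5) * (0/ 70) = -271/ 7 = -38.71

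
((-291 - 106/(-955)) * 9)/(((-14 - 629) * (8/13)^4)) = 71407955151/2515210240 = 28.39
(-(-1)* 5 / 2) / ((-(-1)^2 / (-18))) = 45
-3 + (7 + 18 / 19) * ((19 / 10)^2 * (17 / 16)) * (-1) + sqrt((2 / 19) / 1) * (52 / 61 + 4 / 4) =-32.88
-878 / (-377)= 878 / 377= 2.33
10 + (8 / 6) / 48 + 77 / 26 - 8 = 2335 / 468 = 4.99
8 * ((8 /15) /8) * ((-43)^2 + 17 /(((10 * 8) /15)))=5927 /6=987.83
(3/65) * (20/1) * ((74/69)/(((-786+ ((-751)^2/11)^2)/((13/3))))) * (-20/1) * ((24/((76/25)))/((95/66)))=-94554240/528231932825437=-0.00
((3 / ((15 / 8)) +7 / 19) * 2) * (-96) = -35904 / 95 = -377.94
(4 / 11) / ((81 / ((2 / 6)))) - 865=-865.00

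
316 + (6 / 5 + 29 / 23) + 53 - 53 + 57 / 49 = 1801082 / 5635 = 319.62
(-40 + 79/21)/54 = -761/1134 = -0.67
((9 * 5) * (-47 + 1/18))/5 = -845/2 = -422.50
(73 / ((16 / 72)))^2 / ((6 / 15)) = 2158245 / 8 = 269780.62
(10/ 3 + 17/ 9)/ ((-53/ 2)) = -94/ 477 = -0.20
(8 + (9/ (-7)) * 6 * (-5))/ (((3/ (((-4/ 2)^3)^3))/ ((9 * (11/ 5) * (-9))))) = 1416367.54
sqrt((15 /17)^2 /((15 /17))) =sqrt(255) /17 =0.94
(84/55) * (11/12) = 7/5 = 1.40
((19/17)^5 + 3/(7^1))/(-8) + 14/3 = 131048887/29816997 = 4.40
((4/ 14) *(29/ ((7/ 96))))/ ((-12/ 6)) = -2784/ 49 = -56.82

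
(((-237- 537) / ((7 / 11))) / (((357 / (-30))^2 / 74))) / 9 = -7000400 / 99127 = -70.62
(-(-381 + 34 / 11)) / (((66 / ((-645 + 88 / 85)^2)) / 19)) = 236644059985127 / 5245350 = 45115018.06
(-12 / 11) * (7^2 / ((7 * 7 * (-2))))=6 / 11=0.55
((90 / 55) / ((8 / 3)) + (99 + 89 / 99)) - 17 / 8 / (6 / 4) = 19621 / 198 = 99.10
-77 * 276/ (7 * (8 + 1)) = -337.33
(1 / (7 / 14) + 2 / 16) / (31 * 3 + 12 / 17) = 289 / 12744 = 0.02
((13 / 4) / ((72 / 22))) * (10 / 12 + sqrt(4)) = 2431 / 864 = 2.81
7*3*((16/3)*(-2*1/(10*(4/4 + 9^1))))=-56/25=-2.24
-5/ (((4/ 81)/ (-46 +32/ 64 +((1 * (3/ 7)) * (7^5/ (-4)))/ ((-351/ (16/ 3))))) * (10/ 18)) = 343791/ 104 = 3305.68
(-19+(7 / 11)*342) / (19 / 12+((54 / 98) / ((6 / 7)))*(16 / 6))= 183540 / 3047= 60.24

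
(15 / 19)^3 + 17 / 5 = 133478 / 34295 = 3.89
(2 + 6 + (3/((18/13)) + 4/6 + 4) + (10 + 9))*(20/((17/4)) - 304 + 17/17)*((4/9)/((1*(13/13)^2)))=-2058826/459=-4485.46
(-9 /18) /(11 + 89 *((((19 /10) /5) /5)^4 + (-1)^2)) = -1953125000 /390636598569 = -0.00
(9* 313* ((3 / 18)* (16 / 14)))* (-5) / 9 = -6260 / 21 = -298.10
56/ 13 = 4.31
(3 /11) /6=1 /22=0.05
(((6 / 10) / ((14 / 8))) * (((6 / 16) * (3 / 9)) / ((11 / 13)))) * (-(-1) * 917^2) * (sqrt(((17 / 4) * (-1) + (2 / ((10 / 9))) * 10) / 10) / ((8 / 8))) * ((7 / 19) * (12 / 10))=98384013 * sqrt(22) / 20900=22079.52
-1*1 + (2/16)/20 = -159/160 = -0.99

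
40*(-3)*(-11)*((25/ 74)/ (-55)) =-300/ 37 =-8.11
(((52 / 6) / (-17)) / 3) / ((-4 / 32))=208 / 153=1.36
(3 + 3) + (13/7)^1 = 55/7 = 7.86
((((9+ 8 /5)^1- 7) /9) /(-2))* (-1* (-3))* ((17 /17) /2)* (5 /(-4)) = 3 /8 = 0.38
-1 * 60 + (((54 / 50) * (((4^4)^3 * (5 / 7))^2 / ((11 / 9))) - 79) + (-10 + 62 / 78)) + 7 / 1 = 2667538354283918639 / 21021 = 126898737181100.74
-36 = -36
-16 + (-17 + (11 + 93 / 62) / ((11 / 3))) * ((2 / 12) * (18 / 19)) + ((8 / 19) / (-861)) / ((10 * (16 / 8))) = -32653469 / 1799490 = -18.15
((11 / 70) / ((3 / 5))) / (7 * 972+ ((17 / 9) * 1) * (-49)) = 33 / 845642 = 0.00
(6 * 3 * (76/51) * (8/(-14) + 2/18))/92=-1102/8211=-0.13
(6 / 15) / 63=2 / 315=0.01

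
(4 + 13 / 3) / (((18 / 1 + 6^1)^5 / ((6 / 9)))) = 25 / 35831808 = 0.00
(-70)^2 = 4900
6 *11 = 66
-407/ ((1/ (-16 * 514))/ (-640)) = -2142187520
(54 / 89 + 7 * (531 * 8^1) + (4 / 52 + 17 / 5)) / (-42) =-86023192 / 121485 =-708.10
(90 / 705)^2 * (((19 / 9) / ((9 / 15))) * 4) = 1520 / 6627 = 0.23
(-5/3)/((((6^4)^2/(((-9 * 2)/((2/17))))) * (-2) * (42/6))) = -85/7838208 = -0.00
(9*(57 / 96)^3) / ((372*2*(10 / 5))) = 20577 / 16252928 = 0.00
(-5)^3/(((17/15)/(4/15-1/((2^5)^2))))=-510125/17408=-29.30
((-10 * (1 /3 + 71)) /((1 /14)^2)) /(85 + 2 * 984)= -419440 /6159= -68.10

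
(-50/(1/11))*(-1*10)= 5500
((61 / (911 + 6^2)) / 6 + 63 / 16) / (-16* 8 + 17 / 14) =-1256297 / 40342200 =-0.03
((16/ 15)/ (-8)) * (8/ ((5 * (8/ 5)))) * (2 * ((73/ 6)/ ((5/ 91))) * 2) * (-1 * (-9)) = -1062.88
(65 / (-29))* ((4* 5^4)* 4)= -650000 / 29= -22413.79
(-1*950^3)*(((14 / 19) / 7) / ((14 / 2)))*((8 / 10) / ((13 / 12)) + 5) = -6732650000 / 91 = -73985164.84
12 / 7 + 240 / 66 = 412 / 77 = 5.35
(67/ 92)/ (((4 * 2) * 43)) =0.00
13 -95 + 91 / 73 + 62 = -1369 / 73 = -18.75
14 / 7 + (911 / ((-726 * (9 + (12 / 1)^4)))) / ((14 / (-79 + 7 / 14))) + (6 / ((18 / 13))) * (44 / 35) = 3140836451 / 421704360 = 7.45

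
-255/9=-85/3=-28.33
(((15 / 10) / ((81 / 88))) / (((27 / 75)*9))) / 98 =550 / 107163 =0.01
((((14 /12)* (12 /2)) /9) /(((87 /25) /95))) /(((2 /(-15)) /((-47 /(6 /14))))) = 27348125 /1566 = 17463.68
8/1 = 8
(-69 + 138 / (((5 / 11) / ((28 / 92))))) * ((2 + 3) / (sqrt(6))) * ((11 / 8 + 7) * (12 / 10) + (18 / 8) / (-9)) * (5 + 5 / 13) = 1029 * sqrt(6) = 2520.52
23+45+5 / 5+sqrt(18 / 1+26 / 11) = 4*sqrt(154) / 11+69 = 73.51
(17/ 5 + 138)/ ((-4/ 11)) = -7777/ 20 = -388.85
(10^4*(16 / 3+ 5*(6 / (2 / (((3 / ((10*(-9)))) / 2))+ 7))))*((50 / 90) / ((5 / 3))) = 17180000 / 1017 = 16892.82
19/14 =1.36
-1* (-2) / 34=1 / 17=0.06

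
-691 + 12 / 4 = -688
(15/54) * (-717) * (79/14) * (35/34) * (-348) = 402609.56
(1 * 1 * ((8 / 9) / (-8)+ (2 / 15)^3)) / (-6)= 367 / 20250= 0.02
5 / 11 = 0.45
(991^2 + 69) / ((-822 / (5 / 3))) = -2455375 / 1233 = -1991.38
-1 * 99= -99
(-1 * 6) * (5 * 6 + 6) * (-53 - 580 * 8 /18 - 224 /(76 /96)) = 2436648 /19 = 128244.63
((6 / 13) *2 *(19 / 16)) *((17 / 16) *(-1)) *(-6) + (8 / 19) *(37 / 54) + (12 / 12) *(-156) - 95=-52012549 / 213408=-243.72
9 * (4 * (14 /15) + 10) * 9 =5562 /5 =1112.40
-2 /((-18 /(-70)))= -70 /9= -7.78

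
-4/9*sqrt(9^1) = -4/3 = -1.33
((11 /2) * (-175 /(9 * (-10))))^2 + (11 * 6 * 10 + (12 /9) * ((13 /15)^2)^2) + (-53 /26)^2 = 320026380151 /410670000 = 779.28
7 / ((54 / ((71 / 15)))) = 497 / 810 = 0.61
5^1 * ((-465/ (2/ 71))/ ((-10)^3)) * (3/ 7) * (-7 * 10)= -19809/ 8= -2476.12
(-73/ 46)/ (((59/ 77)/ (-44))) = 123662/ 1357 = 91.13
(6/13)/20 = 3/130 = 0.02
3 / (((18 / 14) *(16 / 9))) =21 / 16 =1.31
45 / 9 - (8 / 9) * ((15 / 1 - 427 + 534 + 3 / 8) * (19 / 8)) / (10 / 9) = -18201 / 80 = -227.51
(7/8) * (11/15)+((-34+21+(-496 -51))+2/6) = -22361/40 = -559.02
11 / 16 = 0.69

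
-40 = -40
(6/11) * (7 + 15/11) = 552/121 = 4.56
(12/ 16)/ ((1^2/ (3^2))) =27/ 4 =6.75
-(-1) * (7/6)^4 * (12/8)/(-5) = -2401/4320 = -0.56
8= 8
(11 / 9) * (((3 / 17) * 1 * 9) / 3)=11 / 17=0.65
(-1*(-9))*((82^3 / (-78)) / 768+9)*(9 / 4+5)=-44341 / 3328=-13.32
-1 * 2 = -2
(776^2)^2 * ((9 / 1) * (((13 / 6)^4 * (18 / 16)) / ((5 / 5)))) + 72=80911513428584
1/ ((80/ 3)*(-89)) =-3/ 7120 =-0.00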